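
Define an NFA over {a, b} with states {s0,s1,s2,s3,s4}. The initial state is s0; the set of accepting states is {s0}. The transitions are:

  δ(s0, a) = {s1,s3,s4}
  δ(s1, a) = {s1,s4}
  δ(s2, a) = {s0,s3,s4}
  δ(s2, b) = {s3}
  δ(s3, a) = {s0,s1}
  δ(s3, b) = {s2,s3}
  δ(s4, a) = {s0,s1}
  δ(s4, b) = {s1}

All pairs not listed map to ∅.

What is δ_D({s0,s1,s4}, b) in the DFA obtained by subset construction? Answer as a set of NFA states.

{s1}

δ(s0,b) = ∅; δ(s1,b) = ∅; δ(s4,b) = {s1}.
Union: {s1}.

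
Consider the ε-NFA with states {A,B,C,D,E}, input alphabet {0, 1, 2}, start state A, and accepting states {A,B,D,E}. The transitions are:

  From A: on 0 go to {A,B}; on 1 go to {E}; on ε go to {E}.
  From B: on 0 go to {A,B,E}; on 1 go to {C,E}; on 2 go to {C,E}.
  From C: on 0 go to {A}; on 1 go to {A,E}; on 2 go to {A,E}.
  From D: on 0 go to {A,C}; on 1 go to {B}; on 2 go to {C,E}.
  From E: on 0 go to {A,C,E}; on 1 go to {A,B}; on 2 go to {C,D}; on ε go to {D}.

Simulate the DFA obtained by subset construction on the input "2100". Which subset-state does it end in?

Start: {A,D,E}.
δ(A,2) = ∅; δ(D,2) = {C,E}; δ(E,2) = {C,D}.
Union: {C,D,E}.
After 2: {C,D,E}.
δ(C,1) = {A,E}; δ(D,1) = {B}; δ(E,1) = {A,B}.
Union: {A,B,E}.
ε-closure gives {A,B,D,E}.
After 1: {A,B,D,E}.
δ(A,0) = {A,B}; δ(B,0) = {A,B,E}; δ(D,0) = {A,C}; δ(E,0) = {A,C,E}.
Union: {A,B,C,E}.
ε-closure gives {A,B,C,D,E}.
After 0: {A,B,C,D,E}.
δ(A,0) = {A,B}; δ(B,0) = {A,B,E}; δ(C,0) = {A}; δ(D,0) = {A,C}; δ(E,0) = {A,C,E}.
Union: {A,B,C,E}.
ε-closure gives {A,B,C,D,E}.
After 0: {A,B,C,D,E}.

{A,B,C,D,E}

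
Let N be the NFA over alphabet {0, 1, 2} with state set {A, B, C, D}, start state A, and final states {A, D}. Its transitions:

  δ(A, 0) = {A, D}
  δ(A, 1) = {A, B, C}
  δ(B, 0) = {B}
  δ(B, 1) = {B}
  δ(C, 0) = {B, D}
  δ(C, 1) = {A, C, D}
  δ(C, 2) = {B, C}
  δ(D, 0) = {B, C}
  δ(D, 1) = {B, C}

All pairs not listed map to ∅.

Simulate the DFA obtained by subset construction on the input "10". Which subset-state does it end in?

{A, B, D}

Start: {A}.
δ(A,1) = {A, B, C}.
Union: {A, B, C}.
After 1: {A, B, C}.
δ(A,0) = {A, D}; δ(B,0) = {B}; δ(C,0) = {B, D}.
Union: {A, B, D}.
After 0: {A, B, D}.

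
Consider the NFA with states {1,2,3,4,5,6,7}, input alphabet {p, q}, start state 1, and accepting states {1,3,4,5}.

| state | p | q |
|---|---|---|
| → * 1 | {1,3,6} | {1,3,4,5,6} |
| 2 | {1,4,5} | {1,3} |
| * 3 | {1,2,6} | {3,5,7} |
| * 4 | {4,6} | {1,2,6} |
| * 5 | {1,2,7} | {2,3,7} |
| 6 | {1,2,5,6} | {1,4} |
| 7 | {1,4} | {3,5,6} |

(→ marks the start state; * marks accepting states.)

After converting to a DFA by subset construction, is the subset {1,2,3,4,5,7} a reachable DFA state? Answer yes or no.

Start state of the DFA: {1}.
{1} --p--> {1,3,6}  [new]
{1} --q--> {1,3,4,5,6}  [new]
{1,3,6} --p--> {1,2,3,5,6}  [new]
{1,3,6} --q--> {1,3,4,5,6,7}  [new]
{1,3,4,5,6} --p--> {1,2,3,4,5,6,7}  [new]
{1,3,4,5,6} --q--> {1,2,3,4,5,6,7}  [seen]
{1,2,3,5,6} --p--> {1,2,3,4,5,6,7}  [seen]
{1,2,3,5,6} --q--> {1,2,3,4,5,6,7}  [seen]
{1,3,4,5,6,7} --p--> {1,2,3,4,5,6,7}  [seen]
{1,3,4,5,6,7} --q--> {1,2,3,4,5,6,7}  [seen]
{1,2,3,4,5,6,7} --p--> {1,2,3,4,5,6,7}  [seen]
{1,2,3,4,5,6,7} --q--> {1,2,3,4,5,6,7}  [seen]
Reachable DFA states: {1}, {1,3,6}, {1,3,4,5,6}, {1,2,3,5,6}, {1,3,4,5,6,7}, {1,2,3,4,5,6,7}.
{1,2,3,4,5,7} is not among them.

no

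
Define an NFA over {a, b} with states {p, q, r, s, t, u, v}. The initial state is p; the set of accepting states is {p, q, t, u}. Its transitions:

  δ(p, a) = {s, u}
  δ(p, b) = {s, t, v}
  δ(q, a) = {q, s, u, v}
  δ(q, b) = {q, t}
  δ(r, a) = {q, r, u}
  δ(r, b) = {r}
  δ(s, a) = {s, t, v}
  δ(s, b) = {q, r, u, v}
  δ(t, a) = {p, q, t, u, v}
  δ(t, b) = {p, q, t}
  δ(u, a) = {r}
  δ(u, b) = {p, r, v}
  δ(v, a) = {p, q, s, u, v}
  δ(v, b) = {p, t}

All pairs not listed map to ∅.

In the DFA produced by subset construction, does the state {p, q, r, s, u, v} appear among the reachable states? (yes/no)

yes

Start state of the DFA: {p}.
{p} --a--> {s, u}  [new]
{p} --b--> {s, t, v}  [new]
{s, u} --a--> {r, s, t, v}  [new]
{s, u} --b--> {p, q, r, u, v}  [new]
{s, t, v} --a--> {p, q, s, t, u, v}  [new]
{s, t, v} --b--> {p, q, r, t, u, v}  [new]
{r, s, t, v} --a--> {p, q, r, s, t, u, v}  [new]
{r, s, t, v} --b--> {p, q, r, t, u, v}  [seen]
{p, q, r, u, v} --a--> {p, q, r, s, u, v}  [new]
{p, q, r, u, v} --b--> {p, q, r, s, t, v}  [new]
{p, q, s, t, u, v} --a--> {p, q, r, s, t, u, v}  [seen]
{p, q, s, t, u, v} --b--> {p, q, r, s, t, u, v}  [seen]
{p, q, r, t, u, v} --a--> {p, q, r, s, t, u, v}  [seen]
{p, q, r, t, u, v} --b--> {p, q, r, s, t, v}  [seen]
{p, q, r, s, t, u, v} --a--> {p, q, r, s, t, u, v}  [seen]
{p, q, r, s, t, u, v} --b--> {p, q, r, s, t, u, v}  [seen]
{p, q, r, s, u, v} --a--> {p, q, r, s, t, u, v}  [seen]
{p, q, r, s, u, v} --b--> {p, q, r, s, t, u, v}  [seen]
{p, q, r, s, t, v} --a--> {p, q, r, s, t, u, v}  [seen]
{p, q, r, s, t, v} --b--> {p, q, r, s, t, u, v}  [seen]
Reachable DFA states: {p}, {s, u}, {s, t, v}, {r, s, t, v}, {p, q, r, u, v}, {p, q, s, t, u, v}, {p, q, r, t, u, v}, {p, q, r, s, t, u, v}, {p, q, r, s, u, v}, {p, q, r, s, t, v}.
{p, q, r, s, u, v} is among them.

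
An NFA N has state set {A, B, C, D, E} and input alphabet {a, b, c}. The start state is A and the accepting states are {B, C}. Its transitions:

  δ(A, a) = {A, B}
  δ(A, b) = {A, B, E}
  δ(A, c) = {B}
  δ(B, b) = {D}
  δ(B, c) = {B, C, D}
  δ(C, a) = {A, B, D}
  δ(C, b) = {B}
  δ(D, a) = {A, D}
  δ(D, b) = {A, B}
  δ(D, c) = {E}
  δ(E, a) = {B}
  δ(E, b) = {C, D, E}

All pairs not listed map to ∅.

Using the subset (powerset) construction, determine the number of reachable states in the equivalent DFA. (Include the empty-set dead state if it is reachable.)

Start state of the DFA: {A}.
{A} --a--> {A, B}  [new]
{A} --b--> {A, B, E}  [new]
{A} --c--> {B}  [new]
{A, B} --a--> {A, B}  [seen]
{A, B} --b--> {A, B, D, E}  [new]
{A, B} --c--> {B, C, D}  [new]
{A, B, E} --a--> {A, B}  [seen]
{A, B, E} --b--> {A, B, C, D, E}  [new]
{A, B, E} --c--> {B, C, D}  [seen]
{B} --a--> ∅  [new]
{B} --b--> {D}  [new]
{B} --c--> {B, C, D}  [seen]
{A, B, D, E} --a--> {A, B, D}  [new]
{A, B, D, E} --b--> {A, B, C, D, E}  [seen]
{A, B, D, E} --c--> {B, C, D, E}  [new]
{B, C, D} --a--> {A, B, D}  [seen]
{B, C, D} --b--> {A, B, D}  [seen]
{B, C, D} --c--> {B, C, D, E}  [seen]
{A, B, C, D, E} --a--> {A, B, D}  [seen]
{A, B, C, D, E} --b--> {A, B, C, D, E}  [seen]
{A, B, C, D, E} --c--> {B, C, D, E}  [seen]
∅ --a--> ∅  [seen]
∅ --b--> ∅  [seen]
∅ --c--> ∅  [seen]
{D} --a--> {A, D}  [new]
{D} --b--> {A, B}  [seen]
{D} --c--> {E}  [new]
{A, B, D} --a--> {A, B, D}  [seen]
{A, B, D} --b--> {A, B, D, E}  [seen]
{A, B, D} --c--> {B, C, D, E}  [seen]
{B, C, D, E} --a--> {A, B, D}  [seen]
{B, C, D, E} --b--> {A, B, C, D, E}  [seen]
{B, C, D, E} --c--> {B, C, D, E}  [seen]
{A, D} --a--> {A, B, D}  [seen]
{A, D} --b--> {A, B, E}  [seen]
{A, D} --c--> {B, E}  [new]
{E} --a--> {B}  [seen]
{E} --b--> {C, D, E}  [new]
{E} --c--> ∅  [seen]
{B, E} --a--> {B}  [seen]
{B, E} --b--> {C, D, E}  [seen]
{B, E} --c--> {B, C, D}  [seen]
{C, D, E} --a--> {A, B, D}  [seen]
{C, D, E} --b--> {A, B, C, D, E}  [seen]
{C, D, E} --c--> {E}  [seen]
Reachable DFA states: {A}, {A, B}, {A, B, E}, {B}, {A, B, D, E}, {B, C, D}, {A, B, C, D, E}, ∅, {D}, {A, B, D}, {B, C, D, E}, {A, D}, {E}, {B, E}, {C, D, E}.

15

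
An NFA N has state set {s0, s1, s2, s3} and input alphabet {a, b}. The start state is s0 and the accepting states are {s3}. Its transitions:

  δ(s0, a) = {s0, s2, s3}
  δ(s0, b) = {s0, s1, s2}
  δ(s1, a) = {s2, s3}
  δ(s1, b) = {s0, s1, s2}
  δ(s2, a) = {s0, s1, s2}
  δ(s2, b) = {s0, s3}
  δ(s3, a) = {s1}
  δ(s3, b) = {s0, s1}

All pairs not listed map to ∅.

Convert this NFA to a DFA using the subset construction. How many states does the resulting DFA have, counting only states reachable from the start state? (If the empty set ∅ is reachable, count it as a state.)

Start state of the DFA: {s0}.
{s0} --a--> {s0, s2, s3}  [new]
{s0} --b--> {s0, s1, s2}  [new]
{s0, s2, s3} --a--> {s0, s1, s2, s3}  [new]
{s0, s2, s3} --b--> {s0, s1, s2, s3}  [seen]
{s0, s1, s2} --a--> {s0, s1, s2, s3}  [seen]
{s0, s1, s2} --b--> {s0, s1, s2, s3}  [seen]
{s0, s1, s2, s3} --a--> {s0, s1, s2, s3}  [seen]
{s0, s1, s2, s3} --b--> {s0, s1, s2, s3}  [seen]
Reachable DFA states: {s0}, {s0, s2, s3}, {s0, s1, s2}, {s0, s1, s2, s3}.

4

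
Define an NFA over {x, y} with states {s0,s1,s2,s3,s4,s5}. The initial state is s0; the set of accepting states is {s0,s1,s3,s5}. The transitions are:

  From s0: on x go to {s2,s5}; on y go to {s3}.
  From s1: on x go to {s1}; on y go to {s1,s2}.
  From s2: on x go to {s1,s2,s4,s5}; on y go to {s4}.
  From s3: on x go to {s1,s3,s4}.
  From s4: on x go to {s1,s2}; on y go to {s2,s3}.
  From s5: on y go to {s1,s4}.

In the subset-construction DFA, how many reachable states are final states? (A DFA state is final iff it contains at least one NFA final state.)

Start state of the DFA: {s0}.
{s0} --x--> {s2,s5}  [new]
{s0} --y--> {s3}  [new]
{s2,s5} --x--> {s1,s2,s4,s5}  [new]
{s2,s5} --y--> {s1,s4}  [new]
{s3} --x--> {s1,s3,s4}  [new]
{s3} --y--> ∅  [new]
{s1,s2,s4,s5} --x--> {s1,s2,s4,s5}  [seen]
{s1,s2,s4,s5} --y--> {s1,s2,s3,s4}  [new]
{s1,s4} --x--> {s1,s2}  [new]
{s1,s4} --y--> {s1,s2,s3}  [new]
{s1,s3,s4} --x--> {s1,s2,s3,s4}  [seen]
{s1,s3,s4} --y--> {s1,s2,s3}  [seen]
∅ --x--> ∅  [seen]
∅ --y--> ∅  [seen]
{s1,s2,s3,s4} --x--> {s1,s2,s3,s4,s5}  [new]
{s1,s2,s3,s4} --y--> {s1,s2,s3,s4}  [seen]
{s1,s2} --x--> {s1,s2,s4,s5}  [seen]
{s1,s2} --y--> {s1,s2,s4}  [new]
{s1,s2,s3} --x--> {s1,s2,s3,s4,s5}  [seen]
{s1,s2,s3} --y--> {s1,s2,s4}  [seen]
{s1,s2,s3,s4,s5} --x--> {s1,s2,s3,s4,s5}  [seen]
{s1,s2,s3,s4,s5} --y--> {s1,s2,s3,s4}  [seen]
{s1,s2,s4} --x--> {s1,s2,s4,s5}  [seen]
{s1,s2,s4} --y--> {s1,s2,s3,s4}  [seen]
Reachable DFA states: {s0}, {s2,s5}, {s3}, {s1,s2,s4,s5}, {s1,s4}, {s1,s3,s4}, ∅, {s1,s2,s3,s4}, {s1,s2}, {s1,s2,s3}, {s1,s2,s3,s4,s5}, {s1,s2,s4}.
Accepting DFA states (contain an NFA accepting state): {s0}, {s2,s5}, {s3}, {s1,s2,s4,s5}, {s1,s4}, {s1,s3,s4}, {s1,s2,s3,s4}, {s1,s2}, {s1,s2,s3}, {s1,s2,s3,s4,s5}, {s1,s2,s4}.

11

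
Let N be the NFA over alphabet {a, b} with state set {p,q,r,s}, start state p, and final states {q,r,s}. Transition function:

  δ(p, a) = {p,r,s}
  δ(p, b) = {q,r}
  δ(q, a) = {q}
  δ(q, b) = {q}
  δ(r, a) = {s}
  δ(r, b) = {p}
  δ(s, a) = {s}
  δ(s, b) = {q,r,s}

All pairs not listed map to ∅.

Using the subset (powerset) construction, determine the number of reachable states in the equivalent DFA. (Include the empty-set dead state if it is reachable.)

7

Start state of the DFA: {p}.
{p} --a--> {p,r,s}  [new]
{p} --b--> {q,r}  [new]
{p,r,s} --a--> {p,r,s}  [seen]
{p,r,s} --b--> {p,q,r,s}  [new]
{q,r} --a--> {q,s}  [new]
{q,r} --b--> {p,q}  [new]
{p,q,r,s} --a--> {p,q,r,s}  [seen]
{p,q,r,s} --b--> {p,q,r,s}  [seen]
{q,s} --a--> {q,s}  [seen]
{q,s} --b--> {q,r,s}  [new]
{p,q} --a--> {p,q,r,s}  [seen]
{p,q} --b--> {q,r}  [seen]
{q,r,s} --a--> {q,s}  [seen]
{q,r,s} --b--> {p,q,r,s}  [seen]
Reachable DFA states: {p}, {p,r,s}, {q,r}, {p,q,r,s}, {q,s}, {p,q}, {q,r,s}.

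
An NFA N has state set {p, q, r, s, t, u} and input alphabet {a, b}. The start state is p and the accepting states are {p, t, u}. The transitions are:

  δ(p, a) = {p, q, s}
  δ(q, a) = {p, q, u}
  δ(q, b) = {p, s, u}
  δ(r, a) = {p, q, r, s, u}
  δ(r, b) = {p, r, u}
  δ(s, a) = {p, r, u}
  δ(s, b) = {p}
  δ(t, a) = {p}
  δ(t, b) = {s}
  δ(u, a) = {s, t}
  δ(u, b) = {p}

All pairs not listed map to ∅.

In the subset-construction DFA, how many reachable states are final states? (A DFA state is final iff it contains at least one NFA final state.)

7

Start state of the DFA: {p}.
{p} --a--> {p, q, s}  [new]
{p} --b--> ∅  [new]
{p, q, s} --a--> {p, q, r, s, u}  [new]
{p, q, s} --b--> {p, s, u}  [new]
∅ --a--> ∅  [seen]
∅ --b--> ∅  [seen]
{p, q, r, s, u} --a--> {p, q, r, s, t, u}  [new]
{p, q, r, s, u} --b--> {p, r, s, u}  [new]
{p, s, u} --a--> {p, q, r, s, t, u}  [seen]
{p, s, u} --b--> {p}  [seen]
{p, q, r, s, t, u} --a--> {p, q, r, s, t, u}  [seen]
{p, q, r, s, t, u} --b--> {p, r, s, u}  [seen]
{p, r, s, u} --a--> {p, q, r, s, t, u}  [seen]
{p, r, s, u} --b--> {p, r, u}  [new]
{p, r, u} --a--> {p, q, r, s, t, u}  [seen]
{p, r, u} --b--> {p, r, u}  [seen]
Reachable DFA states: {p}, {p, q, s}, ∅, {p, q, r, s, u}, {p, s, u}, {p, q, r, s, t, u}, {p, r, s, u}, {p, r, u}.
Accepting DFA states (contain an NFA accepting state): {p}, {p, q, s}, {p, q, r, s, u}, {p, s, u}, {p, q, r, s, t, u}, {p, r, s, u}, {p, r, u}.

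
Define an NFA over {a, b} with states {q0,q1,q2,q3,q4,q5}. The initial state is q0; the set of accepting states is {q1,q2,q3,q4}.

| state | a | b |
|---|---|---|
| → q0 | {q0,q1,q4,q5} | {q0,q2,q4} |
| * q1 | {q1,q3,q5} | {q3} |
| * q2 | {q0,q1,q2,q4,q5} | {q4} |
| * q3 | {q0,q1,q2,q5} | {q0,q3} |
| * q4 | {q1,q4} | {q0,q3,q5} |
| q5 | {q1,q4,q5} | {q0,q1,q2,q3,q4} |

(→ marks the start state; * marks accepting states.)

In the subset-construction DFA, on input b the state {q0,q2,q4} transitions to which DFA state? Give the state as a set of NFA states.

δ(q0,b) = {q0,q2,q4}; δ(q2,b) = {q4}; δ(q4,b) = {q0,q3,q5}.
Union: {q0,q2,q3,q4,q5}.

{q0,q2,q3,q4,q5}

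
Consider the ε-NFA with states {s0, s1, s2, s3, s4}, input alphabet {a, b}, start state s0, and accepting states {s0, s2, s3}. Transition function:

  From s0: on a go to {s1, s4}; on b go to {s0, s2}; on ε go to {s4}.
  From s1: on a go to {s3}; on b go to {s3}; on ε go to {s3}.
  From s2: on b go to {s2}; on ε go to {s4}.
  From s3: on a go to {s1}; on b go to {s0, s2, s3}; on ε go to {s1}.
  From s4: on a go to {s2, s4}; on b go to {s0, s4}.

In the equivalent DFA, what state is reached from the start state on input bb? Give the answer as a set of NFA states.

Start: {s0, s4}.
δ(s0,b) = {s0, s2}; δ(s4,b) = {s0, s4}.
Union: {s0, s2, s4}.
After b: {s0, s2, s4}.
δ(s0,b) = {s0, s2}; δ(s2,b) = {s2}; δ(s4,b) = {s0, s4}.
Union: {s0, s2, s4}.
After b: {s0, s2, s4}.

{s0, s2, s4}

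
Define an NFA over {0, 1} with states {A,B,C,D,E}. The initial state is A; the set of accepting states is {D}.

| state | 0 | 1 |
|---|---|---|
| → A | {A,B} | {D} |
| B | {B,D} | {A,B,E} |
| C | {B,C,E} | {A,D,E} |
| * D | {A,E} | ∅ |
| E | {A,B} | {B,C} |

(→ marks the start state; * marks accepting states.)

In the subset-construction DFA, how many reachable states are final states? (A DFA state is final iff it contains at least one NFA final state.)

5

Start state of the DFA: {A}.
{A} --0--> {A,B}  [new]
{A} --1--> {D}  [new]
{A,B} --0--> {A,B,D}  [new]
{A,B} --1--> {A,B,D,E}  [new]
{D} --0--> {A,E}  [new]
{D} --1--> ∅  [new]
{A,B,D} --0--> {A,B,D,E}  [seen]
{A,B,D} --1--> {A,B,D,E}  [seen]
{A,B,D,E} --0--> {A,B,D,E}  [seen]
{A,B,D,E} --1--> {A,B,C,D,E}  [new]
{A,E} --0--> {A,B}  [seen]
{A,E} --1--> {B,C,D}  [new]
∅ --0--> ∅  [seen]
∅ --1--> ∅  [seen]
{A,B,C,D,E} --0--> {A,B,C,D,E}  [seen]
{A,B,C,D,E} --1--> {A,B,C,D,E}  [seen]
{B,C,D} --0--> {A,B,C,D,E}  [seen]
{B,C,D} --1--> {A,B,D,E}  [seen]
Reachable DFA states: {A}, {A,B}, {D}, {A,B,D}, {A,B,D,E}, {A,E}, ∅, {A,B,C,D,E}, {B,C,D}.
Accepting DFA states (contain an NFA accepting state): {D}, {A,B,D}, {A,B,D,E}, {A,B,C,D,E}, {B,C,D}.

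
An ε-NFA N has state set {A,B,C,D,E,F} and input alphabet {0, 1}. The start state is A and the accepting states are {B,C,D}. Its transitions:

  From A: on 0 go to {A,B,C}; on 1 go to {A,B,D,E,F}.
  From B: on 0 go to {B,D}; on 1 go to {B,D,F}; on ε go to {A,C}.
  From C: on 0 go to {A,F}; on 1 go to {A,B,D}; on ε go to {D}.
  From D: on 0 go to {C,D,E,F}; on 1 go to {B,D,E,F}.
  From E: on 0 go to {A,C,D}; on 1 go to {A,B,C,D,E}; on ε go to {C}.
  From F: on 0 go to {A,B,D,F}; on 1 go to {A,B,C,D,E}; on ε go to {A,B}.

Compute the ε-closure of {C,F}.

{A,B,C,D,F}

Begin with {C,F}.
C →ε {D}; add D.
F →ε {A,B}; add A, B.
ε-closure = {A,B,C,D,F}.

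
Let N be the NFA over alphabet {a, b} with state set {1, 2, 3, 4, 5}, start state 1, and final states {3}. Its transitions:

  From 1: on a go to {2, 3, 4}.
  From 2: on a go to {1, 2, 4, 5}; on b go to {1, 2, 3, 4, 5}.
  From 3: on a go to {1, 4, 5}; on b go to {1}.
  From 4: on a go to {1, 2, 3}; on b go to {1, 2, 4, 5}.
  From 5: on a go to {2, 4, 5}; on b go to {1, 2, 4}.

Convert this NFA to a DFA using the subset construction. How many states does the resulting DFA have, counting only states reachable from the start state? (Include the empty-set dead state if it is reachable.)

4

Start state of the DFA: {1}.
{1} --a--> {2, 3, 4}  [new]
{1} --b--> ∅  [new]
{2, 3, 4} --a--> {1, 2, 3, 4, 5}  [new]
{2, 3, 4} --b--> {1, 2, 3, 4, 5}  [seen]
∅ --a--> ∅  [seen]
∅ --b--> ∅  [seen]
{1, 2, 3, 4, 5} --a--> {1, 2, 3, 4, 5}  [seen]
{1, 2, 3, 4, 5} --b--> {1, 2, 3, 4, 5}  [seen]
Reachable DFA states: {1}, {2, 3, 4}, ∅, {1, 2, 3, 4, 5}.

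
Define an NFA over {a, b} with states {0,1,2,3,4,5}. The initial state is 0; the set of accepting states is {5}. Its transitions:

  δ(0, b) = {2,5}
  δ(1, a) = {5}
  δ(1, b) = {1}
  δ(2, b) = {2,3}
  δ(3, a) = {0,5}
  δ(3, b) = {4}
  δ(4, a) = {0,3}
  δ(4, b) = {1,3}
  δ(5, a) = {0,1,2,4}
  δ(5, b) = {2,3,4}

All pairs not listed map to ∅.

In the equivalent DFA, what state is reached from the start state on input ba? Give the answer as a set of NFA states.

{0,1,2,4}

Start: {0}.
δ(0,b) = {2,5}.
Union: {2,5}.
After b: {2,5}.
δ(2,a) = ∅; δ(5,a) = {0,1,2,4}.
Union: {0,1,2,4}.
After a: {0,1,2,4}.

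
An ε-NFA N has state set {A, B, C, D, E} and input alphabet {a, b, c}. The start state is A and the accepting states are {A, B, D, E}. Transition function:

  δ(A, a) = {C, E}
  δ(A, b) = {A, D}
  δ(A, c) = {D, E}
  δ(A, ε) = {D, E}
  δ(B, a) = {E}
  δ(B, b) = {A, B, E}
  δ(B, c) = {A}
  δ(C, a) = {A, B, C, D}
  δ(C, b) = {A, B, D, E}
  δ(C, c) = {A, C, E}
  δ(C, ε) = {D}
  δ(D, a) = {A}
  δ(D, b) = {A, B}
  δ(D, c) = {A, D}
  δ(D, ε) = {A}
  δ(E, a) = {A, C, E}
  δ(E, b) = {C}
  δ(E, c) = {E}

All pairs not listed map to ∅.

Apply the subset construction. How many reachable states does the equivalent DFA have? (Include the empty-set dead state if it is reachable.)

Start state of the DFA: {A, D, E} (ε-closure of the NFA start).
{A, D, E} --a--> {A, C, D, E}  [new]
{A, D, E} --b--> {A, B, C, D, E}  [new]
{A, D, E} --c--> {A, D, E}  [seen]
{A, C, D, E} --a--> {A, B, C, D, E}  [seen]
{A, C, D, E} --b--> {A, B, C, D, E}  [seen]
{A, C, D, E} --c--> {A, C, D, E}  [seen]
{A, B, C, D, E} --a--> {A, B, C, D, E}  [seen]
{A, B, C, D, E} --b--> {A, B, C, D, E}  [seen]
{A, B, C, D, E} --c--> {A, C, D, E}  [seen]
Reachable DFA states: {A, D, E}, {A, C, D, E}, {A, B, C, D, E}.

3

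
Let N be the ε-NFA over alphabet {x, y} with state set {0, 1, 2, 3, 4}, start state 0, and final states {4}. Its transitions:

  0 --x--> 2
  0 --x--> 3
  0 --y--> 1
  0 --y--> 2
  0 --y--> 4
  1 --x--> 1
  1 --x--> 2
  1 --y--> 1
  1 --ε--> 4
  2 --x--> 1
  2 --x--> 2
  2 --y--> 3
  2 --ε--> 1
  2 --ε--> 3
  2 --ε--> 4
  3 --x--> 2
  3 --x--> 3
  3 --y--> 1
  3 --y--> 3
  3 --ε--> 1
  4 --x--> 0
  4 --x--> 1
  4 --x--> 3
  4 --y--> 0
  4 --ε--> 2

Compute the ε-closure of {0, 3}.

Begin with {0, 3}.
3 →ε {1}; add 1.
1 →ε {4}; add 4.
4 →ε {2}; add 2.
ε-closure = {0, 1, 2, 3, 4}.

{0, 1, 2, 3, 4}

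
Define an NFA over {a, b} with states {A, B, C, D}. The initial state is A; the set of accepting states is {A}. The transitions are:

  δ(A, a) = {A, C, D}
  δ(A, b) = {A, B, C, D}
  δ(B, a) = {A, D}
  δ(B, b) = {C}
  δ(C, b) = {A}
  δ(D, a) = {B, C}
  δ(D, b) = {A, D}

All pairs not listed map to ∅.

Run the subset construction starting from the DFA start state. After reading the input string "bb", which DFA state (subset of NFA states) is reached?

Start: {A}.
δ(A,b) = {A, B, C, D}.
Union: {A, B, C, D}.
After b: {A, B, C, D}.
δ(A,b) = {A, B, C, D}; δ(B,b) = {C}; δ(C,b) = {A}; δ(D,b) = {A, D}.
Union: {A, B, C, D}.
After b: {A, B, C, D}.

{A, B, C, D}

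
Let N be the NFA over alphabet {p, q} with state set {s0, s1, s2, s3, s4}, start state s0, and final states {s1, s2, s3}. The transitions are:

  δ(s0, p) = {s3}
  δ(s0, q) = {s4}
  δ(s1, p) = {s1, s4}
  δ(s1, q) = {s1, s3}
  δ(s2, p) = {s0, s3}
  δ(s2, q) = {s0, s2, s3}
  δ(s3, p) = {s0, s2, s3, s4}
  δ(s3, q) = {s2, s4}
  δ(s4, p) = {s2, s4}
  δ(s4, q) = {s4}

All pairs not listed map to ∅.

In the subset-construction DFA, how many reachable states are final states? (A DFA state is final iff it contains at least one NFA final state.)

Start state of the DFA: {s0}.
{s0} --p--> {s3}  [new]
{s0} --q--> {s4}  [new]
{s3} --p--> {s0, s2, s3, s4}  [new]
{s3} --q--> {s2, s4}  [new]
{s4} --p--> {s2, s4}  [seen]
{s4} --q--> {s4}  [seen]
{s0, s2, s3, s4} --p--> {s0, s2, s3, s4}  [seen]
{s0, s2, s3, s4} --q--> {s0, s2, s3, s4}  [seen]
{s2, s4} --p--> {s0, s2, s3, s4}  [seen]
{s2, s4} --q--> {s0, s2, s3, s4}  [seen]
Reachable DFA states: {s0}, {s3}, {s4}, {s0, s2, s3, s4}, {s2, s4}.
Accepting DFA states (contain an NFA accepting state): {s3}, {s0, s2, s3, s4}, {s2, s4}.

3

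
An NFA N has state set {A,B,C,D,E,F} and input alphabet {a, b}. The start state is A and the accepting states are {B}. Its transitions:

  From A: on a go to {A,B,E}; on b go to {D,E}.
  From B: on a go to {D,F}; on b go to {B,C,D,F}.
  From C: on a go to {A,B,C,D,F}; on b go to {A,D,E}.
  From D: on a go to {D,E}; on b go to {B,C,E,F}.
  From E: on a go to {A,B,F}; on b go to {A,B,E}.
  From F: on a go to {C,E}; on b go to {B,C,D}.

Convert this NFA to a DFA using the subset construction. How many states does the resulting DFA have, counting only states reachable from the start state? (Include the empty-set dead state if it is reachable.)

Start state of the DFA: {A}.
{A} --a--> {A,B,E}  [new]
{A} --b--> {D,E}  [new]
{A,B,E} --a--> {A,B,D,E,F}  [new]
{A,B,E} --b--> {A,B,C,D,E,F}  [new]
{D,E} --a--> {A,B,D,E,F}  [seen]
{D,E} --b--> {A,B,C,E,F}  [new]
{A,B,D,E,F} --a--> {A,B,C,D,E,F}  [seen]
{A,B,D,E,F} --b--> {A,B,C,D,E,F}  [seen]
{A,B,C,D,E,F} --a--> {A,B,C,D,E,F}  [seen]
{A,B,C,D,E,F} --b--> {A,B,C,D,E,F}  [seen]
{A,B,C,E,F} --a--> {A,B,C,D,E,F}  [seen]
{A,B,C,E,F} --b--> {A,B,C,D,E,F}  [seen]
Reachable DFA states: {A}, {A,B,E}, {D,E}, {A,B,D,E,F}, {A,B,C,D,E,F}, {A,B,C,E,F}.

6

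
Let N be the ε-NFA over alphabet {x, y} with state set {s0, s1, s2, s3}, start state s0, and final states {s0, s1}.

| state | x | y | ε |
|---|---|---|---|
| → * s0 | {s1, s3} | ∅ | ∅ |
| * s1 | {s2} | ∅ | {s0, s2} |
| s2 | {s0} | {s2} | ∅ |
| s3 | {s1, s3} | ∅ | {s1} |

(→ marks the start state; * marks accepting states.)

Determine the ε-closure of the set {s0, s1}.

{s0, s1, s2}

Begin with {s0, s1}.
s1 →ε {s0, s2}; add s2.
ε-closure = {s0, s1, s2}.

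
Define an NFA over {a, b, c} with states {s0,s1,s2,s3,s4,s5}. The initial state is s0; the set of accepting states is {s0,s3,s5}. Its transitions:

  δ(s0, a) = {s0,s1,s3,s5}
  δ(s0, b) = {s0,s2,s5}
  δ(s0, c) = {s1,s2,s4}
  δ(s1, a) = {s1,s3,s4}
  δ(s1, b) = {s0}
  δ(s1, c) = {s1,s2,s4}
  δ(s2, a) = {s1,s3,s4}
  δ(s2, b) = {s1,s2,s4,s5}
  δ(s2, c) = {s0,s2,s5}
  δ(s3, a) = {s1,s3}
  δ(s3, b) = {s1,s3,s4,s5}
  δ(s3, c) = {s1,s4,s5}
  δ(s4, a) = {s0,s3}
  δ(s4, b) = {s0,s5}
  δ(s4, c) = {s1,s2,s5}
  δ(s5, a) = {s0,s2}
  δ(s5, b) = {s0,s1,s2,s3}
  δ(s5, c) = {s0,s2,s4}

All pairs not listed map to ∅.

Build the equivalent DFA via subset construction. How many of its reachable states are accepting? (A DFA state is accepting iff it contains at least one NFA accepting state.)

Start state of the DFA: {s0}.
{s0} --a--> {s0,s1,s3,s5}  [new]
{s0} --b--> {s0,s2,s5}  [new]
{s0} --c--> {s1,s2,s4}  [new]
{s0,s1,s3,s5} --a--> {s0,s1,s2,s3,s4,s5}  [new]
{s0,s1,s3,s5} --b--> {s0,s1,s2,s3,s4,s5}  [seen]
{s0,s1,s3,s5} --c--> {s0,s1,s2,s4,s5}  [new]
{s0,s2,s5} --a--> {s0,s1,s2,s3,s4,s5}  [seen]
{s0,s2,s5} --b--> {s0,s1,s2,s3,s4,s5}  [seen]
{s0,s2,s5} --c--> {s0,s1,s2,s4,s5}  [seen]
{s1,s2,s4} --a--> {s0,s1,s3,s4}  [new]
{s1,s2,s4} --b--> {s0,s1,s2,s4,s5}  [seen]
{s1,s2,s4} --c--> {s0,s1,s2,s4,s5}  [seen]
{s0,s1,s2,s3,s4,s5} --a--> {s0,s1,s2,s3,s4,s5}  [seen]
{s0,s1,s2,s3,s4,s5} --b--> {s0,s1,s2,s3,s4,s5}  [seen]
{s0,s1,s2,s3,s4,s5} --c--> {s0,s1,s2,s4,s5}  [seen]
{s0,s1,s2,s4,s5} --a--> {s0,s1,s2,s3,s4,s5}  [seen]
{s0,s1,s2,s4,s5} --b--> {s0,s1,s2,s3,s4,s5}  [seen]
{s0,s1,s2,s4,s5} --c--> {s0,s1,s2,s4,s5}  [seen]
{s0,s1,s3,s4} --a--> {s0,s1,s3,s4,s5}  [new]
{s0,s1,s3,s4} --b--> {s0,s1,s2,s3,s4,s5}  [seen]
{s0,s1,s3,s4} --c--> {s1,s2,s4,s5}  [new]
{s0,s1,s3,s4,s5} --a--> {s0,s1,s2,s3,s4,s5}  [seen]
{s0,s1,s3,s4,s5} --b--> {s0,s1,s2,s3,s4,s5}  [seen]
{s0,s1,s3,s4,s5} --c--> {s0,s1,s2,s4,s5}  [seen]
{s1,s2,s4,s5} --a--> {s0,s1,s2,s3,s4}  [new]
{s1,s2,s4,s5} --b--> {s0,s1,s2,s3,s4,s5}  [seen]
{s1,s2,s4,s5} --c--> {s0,s1,s2,s4,s5}  [seen]
{s0,s1,s2,s3,s4} --a--> {s0,s1,s3,s4,s5}  [seen]
{s0,s1,s2,s3,s4} --b--> {s0,s1,s2,s3,s4,s5}  [seen]
{s0,s1,s2,s3,s4} --c--> {s0,s1,s2,s4,s5}  [seen]
Reachable DFA states: {s0}, {s0,s1,s3,s5}, {s0,s2,s5}, {s1,s2,s4}, {s0,s1,s2,s3,s4,s5}, {s0,s1,s2,s4,s5}, {s0,s1,s3,s4}, {s0,s1,s3,s4,s5}, {s1,s2,s4,s5}, {s0,s1,s2,s3,s4}.
Accepting DFA states (contain an NFA accepting state): {s0}, {s0,s1,s3,s5}, {s0,s2,s5}, {s0,s1,s2,s3,s4,s5}, {s0,s1,s2,s4,s5}, {s0,s1,s3,s4}, {s0,s1,s3,s4,s5}, {s1,s2,s4,s5}, {s0,s1,s2,s3,s4}.

9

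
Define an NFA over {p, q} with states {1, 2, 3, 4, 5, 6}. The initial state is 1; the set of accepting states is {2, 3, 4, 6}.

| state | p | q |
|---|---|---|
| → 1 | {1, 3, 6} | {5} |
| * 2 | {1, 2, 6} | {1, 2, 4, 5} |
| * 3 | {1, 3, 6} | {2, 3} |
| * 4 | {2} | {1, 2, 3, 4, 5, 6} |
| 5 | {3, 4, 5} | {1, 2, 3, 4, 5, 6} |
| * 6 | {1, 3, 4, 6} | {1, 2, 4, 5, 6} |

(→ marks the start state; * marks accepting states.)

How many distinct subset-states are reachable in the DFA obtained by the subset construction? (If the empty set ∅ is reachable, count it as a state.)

7

Start state of the DFA: {1}.
{1} --p--> {1, 3, 6}  [new]
{1} --q--> {5}  [new]
{1, 3, 6} --p--> {1, 3, 4, 6}  [new]
{1, 3, 6} --q--> {1, 2, 3, 4, 5, 6}  [new]
{5} --p--> {3, 4, 5}  [new]
{5} --q--> {1, 2, 3, 4, 5, 6}  [seen]
{1, 3, 4, 6} --p--> {1, 2, 3, 4, 6}  [new]
{1, 3, 4, 6} --q--> {1, 2, 3, 4, 5, 6}  [seen]
{1, 2, 3, 4, 5, 6} --p--> {1, 2, 3, 4, 5, 6}  [seen]
{1, 2, 3, 4, 5, 6} --q--> {1, 2, 3, 4, 5, 6}  [seen]
{3, 4, 5} --p--> {1, 2, 3, 4, 5, 6}  [seen]
{3, 4, 5} --q--> {1, 2, 3, 4, 5, 6}  [seen]
{1, 2, 3, 4, 6} --p--> {1, 2, 3, 4, 6}  [seen]
{1, 2, 3, 4, 6} --q--> {1, 2, 3, 4, 5, 6}  [seen]
Reachable DFA states: {1}, {1, 3, 6}, {5}, {1, 3, 4, 6}, {1, 2, 3, 4, 5, 6}, {3, 4, 5}, {1, 2, 3, 4, 6}.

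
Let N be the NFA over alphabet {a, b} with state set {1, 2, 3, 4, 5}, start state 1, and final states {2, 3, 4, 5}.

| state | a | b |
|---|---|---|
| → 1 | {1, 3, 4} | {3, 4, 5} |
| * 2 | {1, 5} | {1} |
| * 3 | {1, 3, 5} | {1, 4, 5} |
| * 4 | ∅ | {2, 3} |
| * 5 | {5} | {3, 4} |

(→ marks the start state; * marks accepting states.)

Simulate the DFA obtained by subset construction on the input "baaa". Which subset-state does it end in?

Start: {1}.
δ(1,b) = {3, 4, 5}.
Union: {3, 4, 5}.
After b: {3, 4, 5}.
δ(3,a) = {1, 3, 5}; δ(4,a) = ∅; δ(5,a) = {5}.
Union: {1, 3, 5}.
After a: {1, 3, 5}.
δ(1,a) = {1, 3, 4}; δ(3,a) = {1, 3, 5}; δ(5,a) = {5}.
Union: {1, 3, 4, 5}.
After a: {1, 3, 4, 5}.
δ(1,a) = {1, 3, 4}; δ(3,a) = {1, 3, 5}; δ(4,a) = ∅; δ(5,a) = {5}.
Union: {1, 3, 4, 5}.
After a: {1, 3, 4, 5}.

{1, 3, 4, 5}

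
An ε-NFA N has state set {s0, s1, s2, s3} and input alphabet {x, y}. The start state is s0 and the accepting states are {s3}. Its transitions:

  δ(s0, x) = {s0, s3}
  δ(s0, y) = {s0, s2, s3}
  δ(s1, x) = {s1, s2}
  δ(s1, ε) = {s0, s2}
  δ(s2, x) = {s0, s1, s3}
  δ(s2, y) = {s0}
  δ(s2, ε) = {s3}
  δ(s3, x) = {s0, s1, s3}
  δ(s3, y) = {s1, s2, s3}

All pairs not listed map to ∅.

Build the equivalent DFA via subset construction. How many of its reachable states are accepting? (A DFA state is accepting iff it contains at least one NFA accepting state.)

Start state of the DFA: {s0} (ε-closure of the NFA start).
{s0} --x--> {s0, s3}  [new]
{s0} --y--> {s0, s2, s3}  [new]
{s0, s3} --x--> {s0, s1, s2, s3}  [new]
{s0, s3} --y--> {s0, s1, s2, s3}  [seen]
{s0, s2, s3} --x--> {s0, s1, s2, s3}  [seen]
{s0, s2, s3} --y--> {s0, s1, s2, s3}  [seen]
{s0, s1, s2, s3} --x--> {s0, s1, s2, s3}  [seen]
{s0, s1, s2, s3} --y--> {s0, s1, s2, s3}  [seen]
Reachable DFA states: {s0}, {s0, s3}, {s0, s2, s3}, {s0, s1, s2, s3}.
Accepting DFA states (contain an NFA accepting state): {s0, s3}, {s0, s2, s3}, {s0, s1, s2, s3}.

3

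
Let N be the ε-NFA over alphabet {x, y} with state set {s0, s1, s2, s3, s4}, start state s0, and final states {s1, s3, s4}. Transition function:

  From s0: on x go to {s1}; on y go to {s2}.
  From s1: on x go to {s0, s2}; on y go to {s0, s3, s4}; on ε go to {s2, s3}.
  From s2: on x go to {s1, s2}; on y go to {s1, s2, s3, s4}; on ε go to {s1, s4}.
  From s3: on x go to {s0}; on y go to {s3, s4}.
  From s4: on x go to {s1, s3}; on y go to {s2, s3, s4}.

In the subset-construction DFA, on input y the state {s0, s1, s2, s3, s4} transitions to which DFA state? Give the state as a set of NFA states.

δ(s0,y) = {s2}; δ(s1,y) = {s0, s3, s4}; δ(s2,y) = {s1, s2, s3, s4}; δ(s3,y) = {s3, s4}; δ(s4,y) = {s2, s3, s4}.
Union: {s0, s1, s2, s3, s4}.

{s0, s1, s2, s3, s4}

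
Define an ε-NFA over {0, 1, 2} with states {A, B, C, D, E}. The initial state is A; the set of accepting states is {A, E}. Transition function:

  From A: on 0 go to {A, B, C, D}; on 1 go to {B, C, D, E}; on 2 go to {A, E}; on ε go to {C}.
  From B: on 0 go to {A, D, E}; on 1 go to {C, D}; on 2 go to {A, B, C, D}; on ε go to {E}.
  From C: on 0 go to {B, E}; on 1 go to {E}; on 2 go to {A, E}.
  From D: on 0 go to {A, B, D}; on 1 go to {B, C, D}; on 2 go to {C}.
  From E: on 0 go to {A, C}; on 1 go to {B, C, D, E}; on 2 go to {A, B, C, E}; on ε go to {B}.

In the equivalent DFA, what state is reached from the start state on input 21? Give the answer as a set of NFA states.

{B, C, D, E}

Start: {A, C}.
δ(A,2) = {A, E}; δ(C,2) = {A, E}.
Union: {A, E}.
ε-closure gives {A, B, C, E}.
After 2: {A, B, C, E}.
δ(A,1) = {B, C, D, E}; δ(B,1) = {C, D}; δ(C,1) = {E}; δ(E,1) = {B, C, D, E}.
Union: {B, C, D, E}.
After 1: {B, C, D, E}.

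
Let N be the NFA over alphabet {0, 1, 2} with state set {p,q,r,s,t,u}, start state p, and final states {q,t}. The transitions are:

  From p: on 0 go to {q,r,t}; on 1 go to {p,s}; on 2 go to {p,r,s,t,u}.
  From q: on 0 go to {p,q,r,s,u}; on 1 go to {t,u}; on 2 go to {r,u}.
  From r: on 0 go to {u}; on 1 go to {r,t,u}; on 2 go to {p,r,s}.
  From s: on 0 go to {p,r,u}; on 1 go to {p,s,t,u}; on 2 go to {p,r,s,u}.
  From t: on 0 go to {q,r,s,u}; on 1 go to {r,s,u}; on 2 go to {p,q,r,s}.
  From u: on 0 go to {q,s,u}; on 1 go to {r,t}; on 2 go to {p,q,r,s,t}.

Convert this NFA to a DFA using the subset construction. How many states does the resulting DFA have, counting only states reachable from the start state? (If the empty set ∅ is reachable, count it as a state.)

Start state of the DFA: {p}.
{p} --0--> {q,r,t}  [new]
{p} --1--> {p,s}  [new]
{p} --2--> {p,r,s,t,u}  [new]
{q,r,t} --0--> {p,q,r,s,u}  [new]
{q,r,t} --1--> {r,s,t,u}  [new]
{q,r,t} --2--> {p,q,r,s,u}  [seen]
{p,s} --0--> {p,q,r,t,u}  [new]
{p,s} --1--> {p,s,t,u}  [new]
{p,s} --2--> {p,r,s,t,u}  [seen]
{p,r,s,t,u} --0--> {p,q,r,s,t,u}  [new]
{p,r,s,t,u} --1--> {p,r,s,t,u}  [seen]
{p,r,s,t,u} --2--> {p,q,r,s,t,u}  [seen]
{p,q,r,s,u} --0--> {p,q,r,s,t,u}  [seen]
{p,q,r,s,u} --1--> {p,r,s,t,u}  [seen]
{p,q,r,s,u} --2--> {p,q,r,s,t,u}  [seen]
{r,s,t,u} --0--> {p,q,r,s,u}  [seen]
{r,s,t,u} --1--> {p,r,s,t,u}  [seen]
{r,s,t,u} --2--> {p,q,r,s,t,u}  [seen]
{p,q,r,t,u} --0--> {p,q,r,s,t,u}  [seen]
{p,q,r,t,u} --1--> {p,r,s,t,u}  [seen]
{p,q,r,t,u} --2--> {p,q,r,s,t,u}  [seen]
{p,s,t,u} --0--> {p,q,r,s,t,u}  [seen]
{p,s,t,u} --1--> {p,r,s,t,u}  [seen]
{p,s,t,u} --2--> {p,q,r,s,t,u}  [seen]
{p,q,r,s,t,u} --0--> {p,q,r,s,t,u}  [seen]
{p,q,r,s,t,u} --1--> {p,r,s,t,u}  [seen]
{p,q,r,s,t,u} --2--> {p,q,r,s,t,u}  [seen]
Reachable DFA states: {p}, {q,r,t}, {p,s}, {p,r,s,t,u}, {p,q,r,s,u}, {r,s,t,u}, {p,q,r,t,u}, {p,s,t,u}, {p,q,r,s,t,u}.

9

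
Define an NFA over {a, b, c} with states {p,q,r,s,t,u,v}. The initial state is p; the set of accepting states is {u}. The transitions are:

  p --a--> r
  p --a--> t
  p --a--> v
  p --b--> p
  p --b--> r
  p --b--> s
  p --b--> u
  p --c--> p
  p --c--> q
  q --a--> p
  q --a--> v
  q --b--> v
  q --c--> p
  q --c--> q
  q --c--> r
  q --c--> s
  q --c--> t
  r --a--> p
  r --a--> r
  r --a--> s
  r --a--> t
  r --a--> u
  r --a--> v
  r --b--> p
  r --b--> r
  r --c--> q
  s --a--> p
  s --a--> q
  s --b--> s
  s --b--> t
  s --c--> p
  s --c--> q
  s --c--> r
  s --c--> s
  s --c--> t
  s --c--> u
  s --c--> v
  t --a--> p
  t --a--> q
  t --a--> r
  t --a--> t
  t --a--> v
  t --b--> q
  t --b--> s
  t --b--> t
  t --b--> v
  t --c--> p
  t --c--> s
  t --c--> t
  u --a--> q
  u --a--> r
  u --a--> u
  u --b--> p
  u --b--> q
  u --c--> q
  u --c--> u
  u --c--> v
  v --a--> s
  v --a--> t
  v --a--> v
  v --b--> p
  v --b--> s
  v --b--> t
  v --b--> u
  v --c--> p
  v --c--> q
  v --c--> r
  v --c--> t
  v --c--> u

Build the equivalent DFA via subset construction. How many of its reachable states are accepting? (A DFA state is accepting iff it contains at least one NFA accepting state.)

Start state of the DFA: {p}.
{p} --a--> {r,t,v}  [new]
{p} --b--> {p,r,s,u}  [new]
{p} --c--> {p,q}  [new]
{r,t,v} --a--> {p,q,r,s,t,u,v}  [new]
{r,t,v} --b--> {p,q,r,s,t,u,v}  [seen]
{r,t,v} --c--> {p,q,r,s,t,u}  [new]
{p,r,s,u} --a--> {p,q,r,s,t,u,v}  [seen]
{p,r,s,u} --b--> {p,q,r,s,t,u}  [seen]
{p,r,s,u} --c--> {p,q,r,s,t,u,v}  [seen]
{p,q} --a--> {p,r,t,v}  [new]
{p,q} --b--> {p,r,s,u,v}  [new]
{p,q} --c--> {p,q,r,s,t}  [new]
{p,q,r,s,t,u,v} --a--> {p,q,r,s,t,u,v}  [seen]
{p,q,r,s,t,u,v} --b--> {p,q,r,s,t,u,v}  [seen]
{p,q,r,s,t,u,v} --c--> {p,q,r,s,t,u,v}  [seen]
{p,q,r,s,t,u} --a--> {p,q,r,s,t,u,v}  [seen]
{p,q,r,s,t,u} --b--> {p,q,r,s,t,u,v}  [seen]
{p,q,r,s,t,u} --c--> {p,q,r,s,t,u,v}  [seen]
{p,r,t,v} --a--> {p,q,r,s,t,u,v}  [seen]
{p,r,t,v} --b--> {p,q,r,s,t,u,v}  [seen]
{p,r,t,v} --c--> {p,q,r,s,t,u}  [seen]
{p,r,s,u,v} --a--> {p,q,r,s,t,u,v}  [seen]
{p,r,s,u,v} --b--> {p,q,r,s,t,u}  [seen]
{p,r,s,u,v} --c--> {p,q,r,s,t,u,v}  [seen]
{p,q,r,s,t} --a--> {p,q,r,s,t,u,v}  [seen]
{p,q,r,s,t} --b--> {p,q,r,s,t,u,v}  [seen]
{p,q,r,s,t} --c--> {p,q,r,s,t,u,v}  [seen]
Reachable DFA states: {p}, {r,t,v}, {p,r,s,u}, {p,q}, {p,q,r,s,t,u,v}, {p,q,r,s,t,u}, {p,r,t,v}, {p,r,s,u,v}, {p,q,r,s,t}.
Accepting DFA states (contain an NFA accepting state): {p,r,s,u}, {p,q,r,s,t,u,v}, {p,q,r,s,t,u}, {p,r,s,u,v}.

4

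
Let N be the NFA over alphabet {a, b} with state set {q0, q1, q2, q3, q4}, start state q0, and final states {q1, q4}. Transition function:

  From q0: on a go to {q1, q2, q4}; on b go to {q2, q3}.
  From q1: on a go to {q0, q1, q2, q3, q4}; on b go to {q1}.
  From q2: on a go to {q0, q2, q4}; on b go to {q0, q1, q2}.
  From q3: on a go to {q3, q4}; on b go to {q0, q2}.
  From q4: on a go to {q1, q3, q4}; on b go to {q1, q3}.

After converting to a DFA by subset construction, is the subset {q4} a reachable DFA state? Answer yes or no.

no

Start state of the DFA: {q0}.
{q0} --a--> {q1, q2, q4}  [new]
{q0} --b--> {q2, q3}  [new]
{q1, q2, q4} --a--> {q0, q1, q2, q3, q4}  [new]
{q1, q2, q4} --b--> {q0, q1, q2, q3}  [new]
{q2, q3} --a--> {q0, q2, q3, q4}  [new]
{q2, q3} --b--> {q0, q1, q2}  [new]
{q0, q1, q2, q3, q4} --a--> {q0, q1, q2, q3, q4}  [seen]
{q0, q1, q2, q3, q4} --b--> {q0, q1, q2, q3}  [seen]
{q0, q1, q2, q3} --a--> {q0, q1, q2, q3, q4}  [seen]
{q0, q1, q2, q3} --b--> {q0, q1, q2, q3}  [seen]
{q0, q2, q3, q4} --a--> {q0, q1, q2, q3, q4}  [seen]
{q0, q2, q3, q4} --b--> {q0, q1, q2, q3}  [seen]
{q0, q1, q2} --a--> {q0, q1, q2, q3, q4}  [seen]
{q0, q1, q2} --b--> {q0, q1, q2, q3}  [seen]
Reachable DFA states: {q0}, {q1, q2, q4}, {q2, q3}, {q0, q1, q2, q3, q4}, {q0, q1, q2, q3}, {q0, q2, q3, q4}, {q0, q1, q2}.
{q4} is not among them.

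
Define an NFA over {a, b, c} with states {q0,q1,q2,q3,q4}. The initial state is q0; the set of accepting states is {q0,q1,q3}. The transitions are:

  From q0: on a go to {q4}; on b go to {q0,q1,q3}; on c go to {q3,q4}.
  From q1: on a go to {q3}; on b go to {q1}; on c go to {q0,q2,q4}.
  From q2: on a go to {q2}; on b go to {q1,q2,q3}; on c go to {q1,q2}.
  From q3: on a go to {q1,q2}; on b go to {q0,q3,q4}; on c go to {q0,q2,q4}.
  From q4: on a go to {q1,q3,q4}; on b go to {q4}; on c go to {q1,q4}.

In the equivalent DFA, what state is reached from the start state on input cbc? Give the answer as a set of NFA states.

{q0,q1,q2,q3,q4}

Start: {q0}.
δ(q0,c) = {q3,q4}.
Union: {q3,q4}.
After c: {q3,q4}.
δ(q3,b) = {q0,q3,q4}; δ(q4,b) = {q4}.
Union: {q0,q3,q4}.
After b: {q0,q3,q4}.
δ(q0,c) = {q3,q4}; δ(q3,c) = {q0,q2,q4}; δ(q4,c) = {q1,q4}.
Union: {q0,q1,q2,q3,q4}.
After c: {q0,q1,q2,q3,q4}.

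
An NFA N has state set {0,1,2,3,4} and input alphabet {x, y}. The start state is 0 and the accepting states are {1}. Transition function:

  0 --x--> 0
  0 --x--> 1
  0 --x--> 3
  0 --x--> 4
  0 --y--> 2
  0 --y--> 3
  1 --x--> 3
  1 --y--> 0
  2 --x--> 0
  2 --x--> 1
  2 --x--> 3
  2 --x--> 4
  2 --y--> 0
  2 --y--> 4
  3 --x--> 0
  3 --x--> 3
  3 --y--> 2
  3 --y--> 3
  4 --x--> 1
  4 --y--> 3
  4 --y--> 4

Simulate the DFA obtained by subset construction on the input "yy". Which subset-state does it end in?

{0,2,3,4}

Start: {0}.
δ(0,y) = {2,3}.
Union: {2,3}.
After y: {2,3}.
δ(2,y) = {0,4}; δ(3,y) = {2,3}.
Union: {0,2,3,4}.
After y: {0,2,3,4}.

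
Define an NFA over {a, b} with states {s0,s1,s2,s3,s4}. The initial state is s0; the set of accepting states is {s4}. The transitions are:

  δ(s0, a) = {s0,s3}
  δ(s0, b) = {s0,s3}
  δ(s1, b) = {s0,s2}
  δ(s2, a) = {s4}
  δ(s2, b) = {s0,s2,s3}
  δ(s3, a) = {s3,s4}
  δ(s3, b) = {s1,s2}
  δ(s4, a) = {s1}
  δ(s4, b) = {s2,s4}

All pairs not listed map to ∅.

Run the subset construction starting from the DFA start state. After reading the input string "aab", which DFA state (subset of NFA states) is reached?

Start: {s0}.
δ(s0,a) = {s0,s3}.
Union: {s0,s3}.
After a: {s0,s3}.
δ(s0,a) = {s0,s3}; δ(s3,a) = {s3,s4}.
Union: {s0,s3,s4}.
After a: {s0,s3,s4}.
δ(s0,b) = {s0,s3}; δ(s3,b) = {s1,s2}; δ(s4,b) = {s2,s4}.
Union: {s0,s1,s2,s3,s4}.
After b: {s0,s1,s2,s3,s4}.

{s0,s1,s2,s3,s4}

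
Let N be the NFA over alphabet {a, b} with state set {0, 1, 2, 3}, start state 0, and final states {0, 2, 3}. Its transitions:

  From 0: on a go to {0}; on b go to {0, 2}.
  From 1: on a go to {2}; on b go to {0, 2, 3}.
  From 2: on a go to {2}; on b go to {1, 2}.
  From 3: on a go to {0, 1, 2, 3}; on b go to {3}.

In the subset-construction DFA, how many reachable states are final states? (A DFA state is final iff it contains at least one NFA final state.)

4

Start state of the DFA: {0}.
{0} --a--> {0}  [seen]
{0} --b--> {0, 2}  [new]
{0, 2} --a--> {0, 2}  [seen]
{0, 2} --b--> {0, 1, 2}  [new]
{0, 1, 2} --a--> {0, 2}  [seen]
{0, 1, 2} --b--> {0, 1, 2, 3}  [new]
{0, 1, 2, 3} --a--> {0, 1, 2, 3}  [seen]
{0, 1, 2, 3} --b--> {0, 1, 2, 3}  [seen]
Reachable DFA states: {0}, {0, 2}, {0, 1, 2}, {0, 1, 2, 3}.
Accepting DFA states (contain an NFA accepting state): {0}, {0, 2}, {0, 1, 2}, {0, 1, 2, 3}.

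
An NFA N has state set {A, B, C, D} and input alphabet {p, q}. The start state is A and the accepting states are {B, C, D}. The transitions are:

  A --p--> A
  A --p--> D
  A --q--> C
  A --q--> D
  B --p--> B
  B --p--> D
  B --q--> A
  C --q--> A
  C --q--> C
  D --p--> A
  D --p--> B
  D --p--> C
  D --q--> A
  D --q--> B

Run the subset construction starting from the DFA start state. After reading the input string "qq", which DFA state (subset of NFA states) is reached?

{A, B, C}

Start: {A}.
δ(A,q) = {C, D}.
Union: {C, D}.
After q: {C, D}.
δ(C,q) = {A, C}; δ(D,q) = {A, B}.
Union: {A, B, C}.
After q: {A, B, C}.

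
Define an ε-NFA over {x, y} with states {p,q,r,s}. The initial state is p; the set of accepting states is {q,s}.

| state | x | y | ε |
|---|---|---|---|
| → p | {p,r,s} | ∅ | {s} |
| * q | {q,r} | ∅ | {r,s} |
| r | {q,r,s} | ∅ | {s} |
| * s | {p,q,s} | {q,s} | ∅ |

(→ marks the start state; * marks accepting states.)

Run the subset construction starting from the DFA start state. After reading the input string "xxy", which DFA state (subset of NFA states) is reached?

Start: {p,s}.
δ(p,x) = {p,r,s}; δ(s,x) = {p,q,s}.
Union: {p,q,r,s}.
After x: {p,q,r,s}.
δ(p,x) = {p,r,s}; δ(q,x) = {q,r}; δ(r,x) = {q,r,s}; δ(s,x) = {p,q,s}.
Union: {p,q,r,s}.
After x: {p,q,r,s}.
δ(p,y) = ∅; δ(q,y) = ∅; δ(r,y) = ∅; δ(s,y) = {q,s}.
Union: {q,s}.
ε-closure gives {q,r,s}.
After y: {q,r,s}.

{q,r,s}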